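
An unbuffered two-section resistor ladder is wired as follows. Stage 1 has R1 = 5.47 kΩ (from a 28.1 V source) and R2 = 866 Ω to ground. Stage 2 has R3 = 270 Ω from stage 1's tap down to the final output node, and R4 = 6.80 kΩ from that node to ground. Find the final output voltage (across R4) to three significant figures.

Stage 2 presents R3+R4 = 7070 Ω as a load on stage 1's tap.
Stage 1's lower leg becomes R2‖(R3+R4) = 771.5 Ω, so V_mid = 28.1 × 771.5/6241 = 3.473 V.
Stage 2 is itself unloaded: V_out = V_mid × R4/(R3+R4) = 3.473 × 6800/7070 = 3.34 V.

V_out ≈ 3.34 V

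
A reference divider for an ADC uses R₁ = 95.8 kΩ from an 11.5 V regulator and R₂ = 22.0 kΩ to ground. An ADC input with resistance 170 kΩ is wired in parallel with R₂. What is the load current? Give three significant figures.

R₂‖R_L = 19.48 kΩ; V_out = 11.5 × 19.48/115.3 = 1.943 V.
I_L = V_out / R_L = 1.943 / 170 kΩ = 0.0114 mA.

I_L ≈ 0.0114 mA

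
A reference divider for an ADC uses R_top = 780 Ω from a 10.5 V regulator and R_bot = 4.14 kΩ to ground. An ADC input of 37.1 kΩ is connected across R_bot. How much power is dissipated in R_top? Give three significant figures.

P ≈ 4.24 mW

Total resistance from the source is R_top + (R_bot‖R_L) = 4504 Ω, so I = 10.5/4504 Ω = 2.331 mA.
P = I²·R_top = (2.331 mA)² × 780 Ω = 4.24 mW.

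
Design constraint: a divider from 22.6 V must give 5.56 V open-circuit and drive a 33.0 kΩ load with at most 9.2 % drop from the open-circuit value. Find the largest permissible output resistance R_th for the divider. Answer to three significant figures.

Loading drop = R_th/(R_th + R_L) ≤ 0.0920, so R_th ≤ R_L · ε/(1−ε) = 33.0 kΩ × 0.0920/0.9080 = 3.34 kΩ.
(Any R1, R2 with R2/(R1+R2) = 0.246 and R1‖R2 ≤ 3.34 kΩ will meet the spec.)

R_th ≤ 3.34 kΩ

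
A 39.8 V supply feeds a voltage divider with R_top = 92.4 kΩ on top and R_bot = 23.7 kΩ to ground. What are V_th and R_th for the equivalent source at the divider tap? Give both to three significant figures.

V_th = 8.12 V, R_th = 18.9 kΩ

V_th is the open-circuit tap voltage: 39.8 × 23.7/(92.4 + 23.7) = 8.12 V.
With the supply zeroed, R_top and R_bot appear in parallel from the tap: R_th = R_top‖R_bot = (92.4 × 23.7)/116.1 = 18.9 kΩ.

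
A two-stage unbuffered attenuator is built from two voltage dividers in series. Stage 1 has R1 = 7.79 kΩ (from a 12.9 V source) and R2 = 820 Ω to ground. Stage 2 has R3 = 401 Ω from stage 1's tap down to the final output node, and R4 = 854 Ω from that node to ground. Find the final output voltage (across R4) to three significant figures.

Stage 2 presents R3+R4 = 1255 Ω as a load on stage 1's tap.
Stage 1's lower leg becomes R2‖(R3+R4) = 496.0 Ω, so V_mid = 12.9 × 496.0/8286 = 0.7721 V.
Stage 2 is itself unloaded: V_out = V_mid × R4/(R3+R4) = 0.7721 × 854/1255 = 0.525 V.

V_out ≈ 0.525 V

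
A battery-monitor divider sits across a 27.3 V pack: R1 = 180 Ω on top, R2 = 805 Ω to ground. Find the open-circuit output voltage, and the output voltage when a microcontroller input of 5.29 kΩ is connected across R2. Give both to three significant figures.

Open-circuit: V = 27.3 × 805/(180 + 805) = 22.3 V.
With the load, R2 becomes R2‖R_L = 698.7 Ω, so V = 27.3 × 698.7/878.7 = 21.7 V.

Unloaded: 22.3 V; loaded: 21.7 V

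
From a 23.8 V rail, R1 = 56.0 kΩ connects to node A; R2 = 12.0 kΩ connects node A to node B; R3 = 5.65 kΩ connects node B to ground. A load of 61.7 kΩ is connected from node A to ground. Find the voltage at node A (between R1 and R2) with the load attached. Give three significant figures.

Below node A the series string R2+R3 = 17.65 kΩ sits in parallel with the 61.7 kΩ load: 13.72 kΩ.
V_A = 23.8 × 13.72/(56.0 + 13.72) = 4.68 V.

V ≈ 4.68 V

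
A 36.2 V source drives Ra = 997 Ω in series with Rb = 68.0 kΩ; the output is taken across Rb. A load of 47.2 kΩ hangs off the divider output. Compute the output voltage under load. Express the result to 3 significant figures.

The load sits in parallel with Rb: Rb‖R_L = (68000 × 47200) / (68000 + 47200) = 27860 Ω.
V_out = 36.2 × 27860 / (997 + 27860) = 36.2 × 27860/28860 = 34.9 V.
(Unloaded it would have been 35.7 V.)

V_out ≈ 34.9 V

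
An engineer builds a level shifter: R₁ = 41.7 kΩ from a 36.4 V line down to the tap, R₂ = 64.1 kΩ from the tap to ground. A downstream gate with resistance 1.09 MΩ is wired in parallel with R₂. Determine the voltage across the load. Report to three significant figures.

V_out ≈ 21.6 V

The load sits in parallel with R₂: R₂‖R_L = (64.1 × 1090) / (64.1 + 1090) = 60.54 kΩ.
V_out = 36.4 × 60.54 / (41.7 + 60.54) = 36.4 × 60.54/102.2 = 21.6 V.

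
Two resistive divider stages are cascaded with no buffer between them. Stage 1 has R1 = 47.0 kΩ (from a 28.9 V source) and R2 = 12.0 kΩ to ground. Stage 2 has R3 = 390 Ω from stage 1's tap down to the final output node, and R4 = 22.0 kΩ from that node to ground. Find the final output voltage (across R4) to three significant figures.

Stage 2 presents R3+R4 = 22390 Ω as a load on stage 1's tap.
Stage 1's lower leg becomes R2‖(R3+R4) = 7813 Ω, so V_mid = 28.9 × 7813/54810 = 4.119 V.
Stage 2 is itself unloaded: V_out = V_mid × R4/(R3+R4) = 4.119 × 22000/22390 = 4.05 V.

V_out ≈ 4.05 V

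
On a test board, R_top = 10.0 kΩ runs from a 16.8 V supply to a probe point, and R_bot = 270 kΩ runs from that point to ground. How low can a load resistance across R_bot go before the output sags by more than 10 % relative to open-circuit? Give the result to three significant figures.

R_L(min) ≈ 86.8 kΩ

Output resistance R_th = R_top‖R_bot = (10.0 × 270)/280.0 = 9.643 kΩ.
The fractional drop is R_th/(R_th + R_L); requiring this ≤ 0.100 gives R_L ≥ R_th(1/0.100 − 1) = 9.643 × 9.000 = 86.8 kΩ.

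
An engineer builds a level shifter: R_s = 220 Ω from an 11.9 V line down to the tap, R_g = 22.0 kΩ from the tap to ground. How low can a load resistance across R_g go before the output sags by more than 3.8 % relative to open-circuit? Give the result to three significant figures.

Output resistance R_th = R_s‖R_g = (220 × 22000)/22220 = 217.8 Ω.
The fractional drop is R_th/(R_th + R_L); requiring this ≤ 0.0380 gives R_L ≥ R_th(1/0.0380 − 1) = 217.8 × 25.32 = 5.51 kΩ.

R_L(min) ≈ 5.51 kΩ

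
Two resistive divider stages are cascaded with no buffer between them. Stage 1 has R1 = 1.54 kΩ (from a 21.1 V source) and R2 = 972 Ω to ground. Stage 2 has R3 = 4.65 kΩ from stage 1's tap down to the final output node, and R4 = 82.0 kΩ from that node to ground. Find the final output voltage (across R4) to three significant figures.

V_out ≈ 7.67 V

Stage 2 presents R3+R4 = 86650 Ω as a load on stage 1's tap.
Stage 1's lower leg becomes R2‖(R3+R4) = 961.2 Ω, so V_mid = 21.1 × 961.2/2501 = 8.109 V.
Stage 2 is itself unloaded: V_out = V_mid × R4/(R3+R4) = 8.109 × 82000/86650 = 7.67 V.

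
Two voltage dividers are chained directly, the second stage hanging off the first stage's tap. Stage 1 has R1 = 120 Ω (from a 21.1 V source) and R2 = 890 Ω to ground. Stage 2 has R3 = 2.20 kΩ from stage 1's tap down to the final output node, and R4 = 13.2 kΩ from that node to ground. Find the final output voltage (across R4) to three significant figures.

V_out ≈ 15.8 V

Stage 2 presents R3+R4 = 15400 Ω as a load on stage 1's tap.
Stage 1's lower leg becomes R2‖(R3+R4) = 841.4 Ω, so V_mid = 21.1 × 841.4/961.4 = 18.47 V.
Stage 2 is itself unloaded: V_out = V_mid × R4/(R3+R4) = 18.47 × 13200/15400 = 15.8 V.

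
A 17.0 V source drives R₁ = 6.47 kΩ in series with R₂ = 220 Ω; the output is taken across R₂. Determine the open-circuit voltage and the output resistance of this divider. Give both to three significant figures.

V_th = 0.559 V, R_th = 213 Ω

V_th is the open-circuit tap voltage: 17.0 × 220/(6470 + 220) = 0.559 V.
With the supply zeroed, R₁ and R₂ appear in parallel from the tap: R_th = R₁‖R₂ = (6470 × 220)/6690 = 213 Ω.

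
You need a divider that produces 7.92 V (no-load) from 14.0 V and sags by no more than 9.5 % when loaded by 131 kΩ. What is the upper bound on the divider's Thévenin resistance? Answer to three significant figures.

Loading drop = R_th/(R_th + R_L) ≤ 0.0950, so R_th ≤ R_L · ε/(1−ε) = 131 kΩ × 0.0950/0.9050 = 13.8 kΩ.

R_th ≤ 13.8 kΩ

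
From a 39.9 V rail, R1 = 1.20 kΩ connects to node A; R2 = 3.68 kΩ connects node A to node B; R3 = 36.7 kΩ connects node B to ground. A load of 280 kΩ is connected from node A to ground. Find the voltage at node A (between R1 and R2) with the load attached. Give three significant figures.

Below node A the series string R2+R3 = 40.38 kΩ sits in parallel with the 280 kΩ load: 35.29 kΩ.
V_A = 39.9 × 35.29/(1.20 + 35.29) = 38.6 V.

V ≈ 38.6 V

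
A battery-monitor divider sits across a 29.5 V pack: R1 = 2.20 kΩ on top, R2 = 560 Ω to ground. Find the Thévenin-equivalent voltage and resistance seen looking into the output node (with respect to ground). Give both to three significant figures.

V_th = 5.99 V, R_th = 446 Ω

V_th is the open-circuit tap voltage: 29.5 × 560/(2200 + 560) = 5.99 V.
With the supply zeroed, R1 and R2 appear in parallel from the tap: R_th = R1‖R2 = (2200 × 560)/2760 = 446 Ω.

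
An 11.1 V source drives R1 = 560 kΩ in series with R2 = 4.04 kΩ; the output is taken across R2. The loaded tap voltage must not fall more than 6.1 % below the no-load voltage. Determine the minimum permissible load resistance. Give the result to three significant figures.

Output resistance R_th = R1‖R2 = (560 × 4.04)/564.0 = 4.011 kΩ.
The fractional drop is R_th/(R_th + R_L); requiring this ≤ 0.0610 gives R_L ≥ R_th(1/0.0610 − 1) = 4.011 × 15.39 = 61.7 kΩ.

R_L(min) ≈ 61.7 kΩ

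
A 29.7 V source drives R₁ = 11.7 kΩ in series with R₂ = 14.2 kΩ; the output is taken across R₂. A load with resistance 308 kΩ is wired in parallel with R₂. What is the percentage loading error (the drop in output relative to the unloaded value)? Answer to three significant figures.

2.04 %

The divider's output (Thévenin) resistance is R₁‖R₂ = 6.415 kΩ.
Fractional drop under load = R_th/(R_th + R_L) = 6.415 / (6.415 + 308) = 0.02040.
So the output falls by 2.04 %.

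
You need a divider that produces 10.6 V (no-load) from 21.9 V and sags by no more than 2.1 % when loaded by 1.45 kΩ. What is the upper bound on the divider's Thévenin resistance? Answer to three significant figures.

Loading drop = R_th/(R_th + R_L) ≤ 0.0210, so R_th ≤ R_L · ε/(1−ε) = 1.45 kΩ × 0.0210/0.9790 = 31.1 Ω.

R_th ≤ 31.1 Ω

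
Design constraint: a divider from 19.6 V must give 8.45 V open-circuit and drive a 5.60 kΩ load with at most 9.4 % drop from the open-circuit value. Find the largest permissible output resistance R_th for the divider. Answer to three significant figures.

Loading drop = R_th/(R_th + R_L) ≤ 0.0940, so R_th ≤ R_L · ε/(1−ε) = 5.60 kΩ × 0.0940/0.9060 = 581 Ω.

R_th ≤ 581 Ω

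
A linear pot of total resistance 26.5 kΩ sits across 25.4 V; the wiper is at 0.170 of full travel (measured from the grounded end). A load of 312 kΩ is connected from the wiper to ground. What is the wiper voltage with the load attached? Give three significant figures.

The wiper splits the pot into (1−α)R = 22.00 kΩ above and αR = 4.505 kΩ below.
Lower section ‖ load = 4.441 kΩ.
V_wiper = 25.4 × 4.441/(22.00 + 4.441) = 4.27 V.

V ≈ 4.27 V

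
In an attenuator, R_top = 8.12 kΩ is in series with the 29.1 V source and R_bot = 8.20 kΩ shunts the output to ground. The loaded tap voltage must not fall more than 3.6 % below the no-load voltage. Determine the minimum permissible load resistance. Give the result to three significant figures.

R_L(min) ≈ 109 kΩ

Output resistance R_th = R_top‖R_bot = (8.12 × 8.20)/16.32 = 4.080 kΩ.
The fractional drop is R_th/(R_th + R_L); requiring this ≤ 0.0360 gives R_L ≥ R_th(1/0.0360 − 1) = 4.080 × 26.78 = 109 kΩ.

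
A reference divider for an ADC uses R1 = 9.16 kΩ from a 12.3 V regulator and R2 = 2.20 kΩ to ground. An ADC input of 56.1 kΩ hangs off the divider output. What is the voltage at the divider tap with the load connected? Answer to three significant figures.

V_out ≈ 2.31 V

The load sits in parallel with R2: R2‖R_L = (2.20 × 56.1) / (2.20 + 56.1) = 2.117 kΩ.
V_out = 12.3 × 2.117 / (9.16 + 2.117) = 12.3 × 2.117/11.28 = 2.31 V.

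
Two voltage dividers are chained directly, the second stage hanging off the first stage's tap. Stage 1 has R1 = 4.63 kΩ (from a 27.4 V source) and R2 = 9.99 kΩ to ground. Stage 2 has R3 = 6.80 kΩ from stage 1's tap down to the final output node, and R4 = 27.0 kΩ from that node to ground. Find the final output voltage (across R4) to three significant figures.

Stage 2 presents R3+R4 = 33.80 kΩ as a load on stage 1's tap.
Stage 1's lower leg becomes R2‖(R3+R4) = 7.711 kΩ, so V_mid = 27.4 × 7.711/12.34 = 17.12 V.
Stage 2 is itself unloaded: V_out = V_mid × R4/(R3+R4) = 17.12 × 27.0/33.80 = 13.7 V.

V_out ≈ 13.7 V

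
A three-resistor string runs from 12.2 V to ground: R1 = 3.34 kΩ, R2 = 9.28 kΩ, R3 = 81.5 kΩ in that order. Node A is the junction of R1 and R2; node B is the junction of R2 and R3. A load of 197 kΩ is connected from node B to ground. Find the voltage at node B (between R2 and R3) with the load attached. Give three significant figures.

At node B, R3 is in parallel with the load: R3‖R_L = 57.65 kΩ.
Below node A the resistance is R2 + (R3‖R_L) = 66.93 kΩ, so V_A = 12.2 × 66.93/70.27 = 11.62 V.
Then V_B = V_A × (R3‖R_L)/(R2 + R3‖R_L) = 11.62 × 57.65/66.93 = 10.0 V.

V ≈ 10.0 V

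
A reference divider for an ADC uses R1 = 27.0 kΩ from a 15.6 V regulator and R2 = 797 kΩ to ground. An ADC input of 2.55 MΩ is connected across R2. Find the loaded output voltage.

V_out ≈ 14.9 V

The load sits in parallel with R2: R2‖R_L = (797 × 2550) / (797 + 2550) = 607.2 kΩ.
V_out = 15.6 × 607.2 / (27.0 + 607.2) = 15.6 × 607.2/634.2 = 14.9 V.
(Unloaded it would have been 15.1 V.)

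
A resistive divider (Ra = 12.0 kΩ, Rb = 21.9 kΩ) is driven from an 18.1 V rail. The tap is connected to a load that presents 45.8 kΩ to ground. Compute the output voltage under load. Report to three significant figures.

V_out ≈ 10.0 V

The load sits in parallel with Rb: Rb‖R_L = (21.9 × 45.8) / (21.9 + 45.8) = 14.82 kΩ.
V_out = 18.1 × 14.82 / (12.0 + 14.82) = 18.1 × 14.82/26.82 = 10.0 V.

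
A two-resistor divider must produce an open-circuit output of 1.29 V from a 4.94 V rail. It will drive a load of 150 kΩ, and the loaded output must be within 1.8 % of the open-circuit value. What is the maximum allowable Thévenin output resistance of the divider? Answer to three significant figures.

Loading drop = R_th/(R_th + R_L) ≤ 0.0180, so R_th ≤ R_L · ε/(1−ε) = 150 kΩ × 0.0180/0.9820 = 2.75 kΩ.
(Any R1, R2 with R2/(R1+R2) = 0.261 and R1‖R2 ≤ 2.75 kΩ will meet the spec.)

R_th ≤ 2.75 kΩ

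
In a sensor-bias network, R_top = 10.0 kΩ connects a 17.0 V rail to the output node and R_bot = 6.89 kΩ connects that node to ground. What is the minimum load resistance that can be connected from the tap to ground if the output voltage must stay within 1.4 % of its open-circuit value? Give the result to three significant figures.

R_L(min) ≈ 287 kΩ

Output resistance R_th = R_top‖R_bot = (10.0 × 6.89)/16.89 = 4.079 kΩ.
The fractional drop is R_th/(R_th + R_L); requiring this ≤ 0.0140 gives R_L ≥ R_th(1/0.0140 − 1) = 4.079 × 70.43 = 287 kΩ.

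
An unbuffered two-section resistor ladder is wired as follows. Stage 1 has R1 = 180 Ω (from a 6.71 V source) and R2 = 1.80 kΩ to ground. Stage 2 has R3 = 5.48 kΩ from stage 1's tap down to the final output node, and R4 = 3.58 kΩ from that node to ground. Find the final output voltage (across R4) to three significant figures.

V_out ≈ 2.37 V

Stage 2 presents R3+R4 = 9060 Ω as a load on stage 1's tap.
Stage 1's lower leg becomes R2‖(R3+R4) = 1502 Ω, so V_mid = 6.71 × 1502/1682 = 5.992 V.
Stage 2 is itself unloaded: V_out = V_mid × R4/(R3+R4) = 5.992 × 3580/9060 = 2.37 V.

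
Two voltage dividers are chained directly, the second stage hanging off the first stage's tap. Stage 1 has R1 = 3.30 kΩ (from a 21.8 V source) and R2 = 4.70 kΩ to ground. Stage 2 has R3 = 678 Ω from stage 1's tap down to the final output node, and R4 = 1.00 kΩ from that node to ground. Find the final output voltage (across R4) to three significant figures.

V_out ≈ 3.54 V

Stage 2 presents R3+R4 = 1678 Ω as a load on stage 1's tap.
Stage 1's lower leg becomes R2‖(R3+R4) = 1237 Ω, so V_mid = 21.8 × 1237/4537 = 5.942 V.
Stage 2 is itself unloaded: V_out = V_mid × R4/(R3+R4) = 5.942 × 1000/1678 = 3.54 V.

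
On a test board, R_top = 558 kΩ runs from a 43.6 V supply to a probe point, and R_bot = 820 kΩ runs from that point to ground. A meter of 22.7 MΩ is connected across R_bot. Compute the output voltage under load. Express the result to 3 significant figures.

The load sits in parallel with R_bot: R_bot‖R_L = (820 × 22700) / (820 + 22700) = 791.4 kΩ.
V_out = 43.6 × 791.4 / (558 + 791.4) = 43.6 × 791.4/1349 = 25.6 V.

V_out ≈ 25.6 V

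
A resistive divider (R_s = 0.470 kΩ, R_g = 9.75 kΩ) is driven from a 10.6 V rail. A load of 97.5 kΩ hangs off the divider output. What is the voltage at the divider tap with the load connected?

The load sits in parallel with R_g: R_g‖R_L = (9750 × 97500) / (9750 + 97500) = 8864 Ω.
V_out = 10.6 × 8864 / (470 + 8864) = 10.6 × 8864/9334 = 10.1 V.

V_out ≈ 10.1 V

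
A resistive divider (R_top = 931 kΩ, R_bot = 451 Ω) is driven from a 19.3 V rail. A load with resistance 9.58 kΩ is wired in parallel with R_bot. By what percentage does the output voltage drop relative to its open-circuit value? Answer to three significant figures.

4.49 %

The divider's output (Thévenin) resistance is R_top‖R_bot = 450.8 Ω.
Fractional drop under load = R_th/(R_th + R_L) = 450.8 / (450.8 + 9580) = 0.04494.
So the output falls by 4.49 %.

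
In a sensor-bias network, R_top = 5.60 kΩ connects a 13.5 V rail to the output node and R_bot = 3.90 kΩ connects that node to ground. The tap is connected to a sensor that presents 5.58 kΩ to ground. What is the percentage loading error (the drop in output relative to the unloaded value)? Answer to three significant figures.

Unloaded V = 13.5 × 3.90/9.500 = 5.542 V.
Loaded: R_bot‖R_L = 2.296 kΩ, giving V = 13.5 × 2.296/7.896 = 3.925 V.
Drop = (5.542 − 3.925) / 5.542 = 29.2 %.

29.2 %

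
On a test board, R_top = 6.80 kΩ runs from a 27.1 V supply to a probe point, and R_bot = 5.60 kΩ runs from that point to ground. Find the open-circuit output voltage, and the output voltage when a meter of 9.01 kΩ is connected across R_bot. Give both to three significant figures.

Unloaded: 12.2 V; loaded: 9.13 V

Open-circuit: V = 27.1 × 5.60/(6.80 + 5.60) = 12.2 V.
With the load, R_bot becomes R_bot‖R_L = 3.454 kΩ, so V = 27.1 × 3.454/10.25 = 9.13 V.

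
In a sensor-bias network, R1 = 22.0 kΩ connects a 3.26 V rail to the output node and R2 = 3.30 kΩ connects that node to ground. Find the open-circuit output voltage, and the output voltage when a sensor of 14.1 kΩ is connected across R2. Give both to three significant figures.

Unloaded: 0.425 V; loaded: 0.353 V

Open-circuit: V = 3.26 × 3.30/(22.0 + 3.30) = 0.425 V.
With the load, R2 becomes R2‖R_L = 2.674 kΩ, so V = 3.26 × 2.674/24.67 = 0.353 V.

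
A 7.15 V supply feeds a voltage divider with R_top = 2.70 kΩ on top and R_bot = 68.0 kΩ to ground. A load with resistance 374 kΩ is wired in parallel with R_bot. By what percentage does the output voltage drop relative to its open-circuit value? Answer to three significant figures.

The divider's output (Thévenin) resistance is R_top‖R_bot = 2.597 kΩ.
Fractional drop under load = R_th/(R_th + R_L) = 2.597 / (2.597 + 374) = 0.006896.
So the output falls by 0.690 %.

0.690 %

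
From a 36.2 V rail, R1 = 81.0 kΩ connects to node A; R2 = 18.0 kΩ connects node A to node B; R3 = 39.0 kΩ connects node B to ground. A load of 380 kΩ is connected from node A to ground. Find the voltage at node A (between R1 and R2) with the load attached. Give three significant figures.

Below node A the series string R2+R3 = 57.00 kΩ sits in parallel with the 380 kΩ load: 49.57 kΩ.
V_A = 36.2 × 49.57/(81.0 + 49.57) = 13.7 V.

V ≈ 13.7 V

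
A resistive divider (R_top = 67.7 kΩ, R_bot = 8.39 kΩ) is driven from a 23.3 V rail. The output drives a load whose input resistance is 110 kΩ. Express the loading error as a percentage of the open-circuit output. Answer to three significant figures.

6.35 %

The divider's output (Thévenin) resistance is R_top‖R_bot = 7.465 kΩ.
Fractional drop under load = R_th/(R_th + R_L) = 7.465 / (7.465 + 110) = 0.06355.
So the output falls by 6.35 %.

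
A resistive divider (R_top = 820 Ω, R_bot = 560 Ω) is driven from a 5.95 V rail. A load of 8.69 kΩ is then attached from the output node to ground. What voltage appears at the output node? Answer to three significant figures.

V_out ≈ 2.33 V

The load sits in parallel with R_bot: R_bot‖R_L = (560 × 8690) / (560 + 8690) = 526.1 Ω.
V_out = 5.95 × 526.1 / (820 + 526.1) = 5.95 × 526.1/1346 = 2.33 V.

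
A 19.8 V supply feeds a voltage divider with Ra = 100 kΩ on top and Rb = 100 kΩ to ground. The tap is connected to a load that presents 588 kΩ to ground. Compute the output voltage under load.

The load sits in parallel with Rb: Rb‖R_L = (100 × 588) / (100 + 588) = 85.47 kΩ.
V_out = 19.8 × 85.47 / (100 + 85.47) = 19.8 × 85.47/185.5 = 9.12 V.
(Unloaded it would have been 9.90 V.)

V_out ≈ 9.12 V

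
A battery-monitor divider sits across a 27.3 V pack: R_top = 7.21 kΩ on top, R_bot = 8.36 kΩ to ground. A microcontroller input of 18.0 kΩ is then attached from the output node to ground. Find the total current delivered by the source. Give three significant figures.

R_bot‖R_L = 5.709 kΩ, so the source sees R_top + R_bot‖R_L = 12.92 kΩ.
I = 27.3 V / 12.92 kΩ = 2.11 mA.

I ≈ 2.11 mA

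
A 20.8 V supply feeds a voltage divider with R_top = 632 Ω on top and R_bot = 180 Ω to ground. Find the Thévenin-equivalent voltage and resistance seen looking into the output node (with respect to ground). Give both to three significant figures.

V_th is the open-circuit tap voltage: 20.8 × 180/(632 + 180) = 4.61 V.
With the supply zeroed, R_top and R_bot appear in parallel from the tap: R_th = R_top‖R_bot = (632 × 180)/812.0 = 140 Ω.

V_th = 4.61 V, R_th = 140 Ω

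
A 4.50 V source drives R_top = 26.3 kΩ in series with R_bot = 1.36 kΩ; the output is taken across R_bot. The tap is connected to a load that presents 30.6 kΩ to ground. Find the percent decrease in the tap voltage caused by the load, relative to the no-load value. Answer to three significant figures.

4.05 %

The divider's output (Thévenin) resistance is R_top‖R_bot = 1.293 kΩ.
Fractional drop under load = R_th/(R_th + R_L) = 1.293 / (1.293 + 30.6) = 0.04055.
So the output falls by 4.05 %.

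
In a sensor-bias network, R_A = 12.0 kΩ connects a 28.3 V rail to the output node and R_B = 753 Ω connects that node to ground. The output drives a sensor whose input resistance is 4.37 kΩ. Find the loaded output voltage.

The load sits in parallel with R_B: R_B‖R_L = (753 × 4370) / (753 + 4370) = 642.3 Ω.
V_out = 28.3 × 642.3 / (12000 + 642.3) = 28.3 × 642.3/12640 = 1.44 V.

V_out ≈ 1.44 V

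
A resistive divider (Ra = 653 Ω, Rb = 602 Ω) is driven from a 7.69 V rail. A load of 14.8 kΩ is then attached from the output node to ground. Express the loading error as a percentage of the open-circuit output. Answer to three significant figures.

The divider's output (Thévenin) resistance is Ra‖Rb = 313.2 Ω.
Fractional drop under load = R_th/(R_th + R_L) = 313.2 / (313.2 + 14800) = 0.02073.
So the output falls by 2.07 %.

2.07 %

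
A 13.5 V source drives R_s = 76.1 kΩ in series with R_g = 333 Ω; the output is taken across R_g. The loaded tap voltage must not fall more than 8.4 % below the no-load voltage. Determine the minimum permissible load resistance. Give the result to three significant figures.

R_L(min) ≈ 3.62 kΩ

Output resistance R_th = R_s‖R_g = (76100 × 333)/76430 = 331.5 Ω.
The fractional drop is R_th/(R_th + R_L); requiring this ≤ 0.0840 gives R_L ≥ R_th(1/0.0840 − 1) = 331.5 × 10.90 = 3.62 kΩ.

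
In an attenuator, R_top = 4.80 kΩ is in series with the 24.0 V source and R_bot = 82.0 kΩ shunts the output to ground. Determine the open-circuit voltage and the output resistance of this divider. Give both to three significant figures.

V_th = 22.7 V, R_th = 4.53 kΩ

V_th is the open-circuit tap voltage: 24.0 × 82.0/(4.80 + 82.0) = 22.7 V.
With the supply zeroed, R_top and R_bot appear in parallel from the tap: R_th = R_top‖R_bot = (4.80 × 82.0)/86.80 = 4.53 kΩ.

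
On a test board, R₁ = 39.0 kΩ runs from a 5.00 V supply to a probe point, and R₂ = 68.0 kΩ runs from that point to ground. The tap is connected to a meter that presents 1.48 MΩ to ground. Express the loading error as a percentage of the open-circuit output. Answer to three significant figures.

1.65 %

The divider's output (Thévenin) resistance is R₁‖R₂ = 24.79 kΩ.
Fractional drop under load = R_th/(R_th + R_L) = 24.79 / (24.79 + 1480) = 0.01647.
So the output falls by 1.65 %.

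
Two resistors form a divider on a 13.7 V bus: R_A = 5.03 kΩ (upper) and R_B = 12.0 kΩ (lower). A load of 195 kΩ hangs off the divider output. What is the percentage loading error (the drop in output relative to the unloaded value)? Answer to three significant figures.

1.79 %

The divider's output (Thévenin) resistance is R_A‖R_B = 3.544 kΩ.
Fractional drop under load = R_th/(R_th + R_L) = 3.544 / (3.544 + 195) = 0.01785.
So the output falls by 1.79 %.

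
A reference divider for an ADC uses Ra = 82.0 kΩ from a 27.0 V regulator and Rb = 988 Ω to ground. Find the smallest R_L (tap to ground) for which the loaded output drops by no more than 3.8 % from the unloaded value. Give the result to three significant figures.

R_L(min) ≈ 24.7 kΩ

Output resistance R_th = Ra‖Rb = (82000 × 988)/82990 = 976.2 Ω.
The fractional drop is R_th/(R_th + R_L); requiring this ≤ 0.0380 gives R_L ≥ R_th(1/0.0380 − 1) = 976.2 × 25.32 = 24.7 kΩ.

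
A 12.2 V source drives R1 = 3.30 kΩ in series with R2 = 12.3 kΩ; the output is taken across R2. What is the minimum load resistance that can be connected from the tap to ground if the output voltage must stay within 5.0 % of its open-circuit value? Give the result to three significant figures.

Output resistance R_th = R1‖R2 = (3.30 × 12.3)/15.60 = 2.602 kΩ.
The fractional drop is R_th/(R_th + R_L); requiring this ≤ 0.0500 gives R_L ≥ R_th(1/0.0500 − 1) = 2.602 × 19.00 = 49.4 kΩ.

R_L(min) ≈ 49.4 kΩ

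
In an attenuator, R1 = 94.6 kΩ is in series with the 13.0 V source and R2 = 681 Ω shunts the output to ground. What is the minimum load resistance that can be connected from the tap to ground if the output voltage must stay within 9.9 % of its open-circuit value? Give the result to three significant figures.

Output resistance R_th = R1‖R2 = (94600 × 681)/95280 = 676.1 Ω.
The fractional drop is R_th/(R_th + R_L); requiring this ≤ 0.0990 gives R_L ≥ R_th(1/0.0990 − 1) = 676.1 × 9.101 = 6.15 kΩ.

R_L(min) ≈ 6.15 kΩ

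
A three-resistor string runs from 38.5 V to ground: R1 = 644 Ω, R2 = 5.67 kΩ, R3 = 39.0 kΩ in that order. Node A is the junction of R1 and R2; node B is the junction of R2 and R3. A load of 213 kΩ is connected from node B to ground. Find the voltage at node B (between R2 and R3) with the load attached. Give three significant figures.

At node B, R3 is in parallel with the load: R3‖R_L = 32960 Ω.
Below node A the resistance is R2 + (R3‖R_L) = 38630 Ω, so V_A = 38.5 × 38630/39280 = 37.87 V.
Then V_B = V_A × (R3‖R_L)/(R2 + R3‖R_L) = 37.87 × 32960/38630 = 32.3 V.

V ≈ 32.3 V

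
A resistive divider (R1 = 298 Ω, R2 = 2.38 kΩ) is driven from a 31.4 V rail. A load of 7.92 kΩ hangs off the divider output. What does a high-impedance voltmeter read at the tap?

V_out ≈ 27.0 V

The load sits in parallel with R2: R2‖R_L = (2380 × 7920) / (2380 + 7920) = 1830 Ω.
V_out = 31.4 × 1830 / (298 + 1830) = 31.4 × 1830/2128 = 27.0 V.
(Unloaded it would have been 27.9 V.)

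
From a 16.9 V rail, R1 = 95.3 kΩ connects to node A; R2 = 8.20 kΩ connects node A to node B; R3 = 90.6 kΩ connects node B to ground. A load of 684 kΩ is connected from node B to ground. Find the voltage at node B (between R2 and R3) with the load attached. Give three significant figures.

At node B, R3 is in parallel with the load: R3‖R_L = 80.00 kΩ.
Below node A the resistance is R2 + (R3‖R_L) = 88.20 kΩ, so V_A = 16.9 × 88.20/183.5 = 8.123 V.
Then V_B = V_A × (R3‖R_L)/(R2 + R3‖R_L) = 8.123 × 80.00/88.20 = 7.37 V.

V ≈ 7.37 V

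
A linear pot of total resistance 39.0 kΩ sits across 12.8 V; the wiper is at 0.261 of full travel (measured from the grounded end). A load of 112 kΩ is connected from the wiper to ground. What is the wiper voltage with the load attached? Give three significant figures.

The wiper splits the pot into (1−α)R = 28.82 kΩ above and αR = 10.18 kΩ below.
Lower section ‖ load = 9.331 kΩ.
V_wiper = 12.8 × 9.331/(28.82 + 9.331) = 3.13 V.

V ≈ 3.13 V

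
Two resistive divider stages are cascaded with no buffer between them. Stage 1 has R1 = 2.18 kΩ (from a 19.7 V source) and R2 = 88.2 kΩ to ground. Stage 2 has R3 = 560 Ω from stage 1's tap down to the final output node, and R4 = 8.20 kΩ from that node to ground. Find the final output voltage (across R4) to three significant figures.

Stage 2 presents R3+R4 = 8760 Ω as a load on stage 1's tap.
Stage 1's lower leg becomes R2‖(R3+R4) = 7969 Ω, so V_mid = 19.7 × 7969/10150 = 15.47 V.
Stage 2 is itself unloaded: V_out = V_mid × R4/(R3+R4) = 15.47 × 8200/8760 = 14.5 V.

V_out ≈ 14.5 V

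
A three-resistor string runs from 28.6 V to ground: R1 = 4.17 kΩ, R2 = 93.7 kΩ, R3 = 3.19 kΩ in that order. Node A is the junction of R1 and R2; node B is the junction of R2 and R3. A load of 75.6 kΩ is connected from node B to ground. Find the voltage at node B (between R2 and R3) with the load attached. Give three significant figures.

V ≈ 0.867 V

At node B, R3 is in parallel with the load: R3‖R_L = 3.061 kΩ.
Below node A the resistance is R2 + (R3‖R_L) = 96.76 kΩ, so V_A = 28.6 × 96.76/100.9 = 27.42 V.
Then V_B = V_A × (R3‖R_L)/(R2 + R3‖R_L) = 27.42 × 3.061/96.76 = 0.867 V.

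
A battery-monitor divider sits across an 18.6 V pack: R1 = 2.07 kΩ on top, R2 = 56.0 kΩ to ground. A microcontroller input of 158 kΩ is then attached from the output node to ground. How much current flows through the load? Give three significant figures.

R2‖R_L = 41.35 kΩ; V_out = 18.6 × 41.35/43.42 = 17.71 V.
I_L = V_out / R_L = 17.71 / 158 kΩ = 0.112 mA.

I_L ≈ 0.112 mA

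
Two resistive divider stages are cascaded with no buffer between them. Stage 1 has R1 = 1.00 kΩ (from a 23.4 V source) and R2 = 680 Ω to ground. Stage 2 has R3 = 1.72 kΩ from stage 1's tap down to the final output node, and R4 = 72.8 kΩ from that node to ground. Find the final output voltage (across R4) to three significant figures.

Stage 2 presents R3+R4 = 74520 Ω as a load on stage 1's tap.
Stage 1's lower leg becomes R2‖(R3+R4) = 673.9 Ω, so V_mid = 23.4 × 673.9/1674 = 9.420 V.
Stage 2 is itself unloaded: V_out = V_mid × R4/(R3+R4) = 9.420 × 72800/74520 = 9.20 V.

V_out ≈ 9.20 V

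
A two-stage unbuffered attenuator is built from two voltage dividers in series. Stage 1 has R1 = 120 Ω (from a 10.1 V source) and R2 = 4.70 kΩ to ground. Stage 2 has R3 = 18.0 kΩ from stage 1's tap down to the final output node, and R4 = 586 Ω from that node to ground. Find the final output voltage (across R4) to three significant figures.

Stage 2 presents R3+R4 = 18590 Ω as a load on stage 1's tap.
Stage 1's lower leg becomes R2‖(R3+R4) = 3751 Ω, so V_mid = 10.1 × 3751/3871 = 9.787 V.
Stage 2 is itself unloaded: V_out = V_mid × R4/(R3+R4) = 9.787 × 586/18590 = 0.309 V.

V_out ≈ 0.309 V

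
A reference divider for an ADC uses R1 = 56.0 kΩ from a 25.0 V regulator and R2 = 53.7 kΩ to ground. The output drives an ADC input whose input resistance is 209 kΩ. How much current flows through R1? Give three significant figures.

R2‖R_L = 42.72 kΩ, so the source sees R1 + R2‖R_L = 98.72 kΩ.
I = 25.0 V / 98.72 kΩ = 0.253 mA.

I ≈ 0.253 mA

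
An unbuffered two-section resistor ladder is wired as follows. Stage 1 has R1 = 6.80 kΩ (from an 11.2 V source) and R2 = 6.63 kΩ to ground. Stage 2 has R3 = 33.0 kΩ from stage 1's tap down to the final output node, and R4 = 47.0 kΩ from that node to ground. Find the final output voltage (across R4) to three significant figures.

V_out ≈ 3.12 V

Stage 2 presents R3+R4 = 80.00 kΩ as a load on stage 1's tap.
Stage 1's lower leg becomes R2‖(R3+R4) = 6.123 kΩ, so V_mid = 11.2 × 6.123/12.92 = 5.306 V.
Stage 2 is itself unloaded: V_out = V_mid × R4/(R3+R4) = 5.306 × 47.0/80.00 = 3.12 V.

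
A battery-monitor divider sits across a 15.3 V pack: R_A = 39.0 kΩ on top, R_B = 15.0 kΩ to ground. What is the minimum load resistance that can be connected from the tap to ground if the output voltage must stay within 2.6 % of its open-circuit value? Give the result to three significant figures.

Output resistance R_th = R_A‖R_B = (39.0 × 15.0)/54.00 = 10.83 kΩ.
The fractional drop is R_th/(R_th + R_L); requiring this ≤ 0.0260 gives R_L ≥ R_th(1/0.0260 − 1) = 10.83 × 37.46 = 406 kΩ.

R_L(min) ≈ 406 kΩ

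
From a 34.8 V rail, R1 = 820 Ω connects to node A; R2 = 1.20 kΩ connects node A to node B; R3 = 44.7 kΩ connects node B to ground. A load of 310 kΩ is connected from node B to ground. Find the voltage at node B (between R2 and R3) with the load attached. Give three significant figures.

V ≈ 33.1 V

At node B, R3 is in parallel with the load: R3‖R_L = 39070 Ω.
Below node A the resistance is R2 + (R3‖R_L) = 40270 Ω, so V_A = 34.8 × 40270/41090 = 34.11 V.
Then V_B = V_A × (R3‖R_L)/(R2 + R3‖R_L) = 34.11 × 39070/40270 = 33.1 V.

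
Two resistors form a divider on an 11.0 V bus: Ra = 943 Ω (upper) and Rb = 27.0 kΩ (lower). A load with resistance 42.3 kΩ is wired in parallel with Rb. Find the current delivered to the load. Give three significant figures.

Rb‖R_L = 16480 Ω; V_out = 11.0 × 16480/17420 = 10.40 V.
I_L = V_out / R_L = 10.40 / 42.3 kΩ = 0.246 mA.

I_L ≈ 0.246 mA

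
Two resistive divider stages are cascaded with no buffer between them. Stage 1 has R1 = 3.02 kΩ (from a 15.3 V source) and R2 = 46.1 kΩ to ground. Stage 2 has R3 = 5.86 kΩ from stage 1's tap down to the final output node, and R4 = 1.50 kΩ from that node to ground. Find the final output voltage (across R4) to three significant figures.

V_out ≈ 2.11 V

Stage 2 presents R3+R4 = 7.360 kΩ as a load on stage 1's tap.
Stage 1's lower leg becomes R2‖(R3+R4) = 6.347 kΩ, so V_mid = 15.3 × 6.347/9.367 = 10.37 V.
Stage 2 is itself unloaded: V_out = V_mid × R4/(R3+R4) = 10.37 × 1.50/7.360 = 2.11 V.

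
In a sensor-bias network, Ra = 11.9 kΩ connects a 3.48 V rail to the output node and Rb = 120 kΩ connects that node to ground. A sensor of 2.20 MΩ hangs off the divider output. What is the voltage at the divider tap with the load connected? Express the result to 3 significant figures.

The load sits in parallel with Rb: Rb‖R_L = (120 × 2200) / (120 + 2200) = 113.8 kΩ.
V_out = 3.48 × 113.8 / (11.9 + 113.8) = 3.48 × 113.8/125.7 = 3.15 V.

V_out ≈ 3.15 V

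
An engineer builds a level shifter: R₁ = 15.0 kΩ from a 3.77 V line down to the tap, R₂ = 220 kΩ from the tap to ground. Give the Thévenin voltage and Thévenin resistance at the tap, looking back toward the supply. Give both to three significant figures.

V_th is the open-circuit tap voltage: 3.77 × 220/(15.0 + 220) = 3.53 V.
With the supply zeroed, R₁ and R₂ appear in parallel from the tap: R_th = R₁‖R₂ = (15.0 × 220)/235.0 = 14.0 kΩ.

V_th = 3.53 V, R_th = 14.0 kΩ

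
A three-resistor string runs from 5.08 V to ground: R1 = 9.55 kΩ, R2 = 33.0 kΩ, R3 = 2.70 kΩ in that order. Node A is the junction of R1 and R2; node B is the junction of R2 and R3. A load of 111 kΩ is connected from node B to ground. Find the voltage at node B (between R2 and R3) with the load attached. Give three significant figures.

V ≈ 0.296 V

At node B, R3 is in parallel with the load: R3‖R_L = 2.636 kΩ.
Below node A the resistance is R2 + (R3‖R_L) = 35.64 kΩ, so V_A = 5.08 × 35.64/45.19 = 4.006 V.
Then V_B = V_A × (R3‖R_L)/(R2 + R3‖R_L) = 4.006 × 2.636/35.64 = 0.296 V.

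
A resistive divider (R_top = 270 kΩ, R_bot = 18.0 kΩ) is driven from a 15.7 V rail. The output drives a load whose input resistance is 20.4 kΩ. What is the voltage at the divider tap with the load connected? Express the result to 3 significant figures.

V_out ≈ 0.537 V

The load sits in parallel with R_bot: R_bot‖R_L = (18.0 × 20.4) / (18.0 + 20.4) = 9.562 kΩ.
V_out = 15.7 × 9.562 / (270 + 9.562) = 15.7 × 9.562/279.6 = 0.537 V.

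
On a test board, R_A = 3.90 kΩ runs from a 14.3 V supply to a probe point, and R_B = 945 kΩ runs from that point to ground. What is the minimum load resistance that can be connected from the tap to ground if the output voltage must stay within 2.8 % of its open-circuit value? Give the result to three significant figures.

Output resistance R_th = R_A‖R_B = (3.90 × 945)/948.9 = 3.884 kΩ.
The fractional drop is R_th/(R_th + R_L); requiring this ≤ 0.0280 gives R_L ≥ R_th(1/0.0280 − 1) = 3.884 × 34.71 = 135 kΩ.

R_L(min) ≈ 135 kΩ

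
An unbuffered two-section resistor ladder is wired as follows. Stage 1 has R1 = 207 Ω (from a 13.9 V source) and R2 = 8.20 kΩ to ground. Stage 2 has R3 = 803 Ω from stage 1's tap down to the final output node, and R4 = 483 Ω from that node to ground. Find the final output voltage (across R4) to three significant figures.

V_out ≈ 4.40 V

Stage 2 presents R3+R4 = 1286 Ω as a load on stage 1's tap.
Stage 1's lower leg becomes R2‖(R3+R4) = 1112 Ω, so V_mid = 13.9 × 1112/1319 = 11.72 V.
Stage 2 is itself unloaded: V_out = V_mid × R4/(R3+R4) = 11.72 × 483/1286 = 4.40 V.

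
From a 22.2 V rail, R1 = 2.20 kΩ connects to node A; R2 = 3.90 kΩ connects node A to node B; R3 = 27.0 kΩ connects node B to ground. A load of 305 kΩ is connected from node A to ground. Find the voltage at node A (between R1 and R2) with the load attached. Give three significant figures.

V ≈ 20.6 V

Below node A the series string R2+R3 = 30.90 kΩ sits in parallel with the 305 kΩ load: 28.06 kΩ.
V_A = 22.2 × 28.06/(2.20 + 28.06) = 20.6 V.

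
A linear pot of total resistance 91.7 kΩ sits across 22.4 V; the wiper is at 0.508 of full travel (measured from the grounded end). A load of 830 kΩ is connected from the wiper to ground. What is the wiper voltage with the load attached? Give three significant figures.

The wiper splits the pot into (1−α)R = 45.12 kΩ above and αR = 46.58 kΩ below.
Lower section ‖ load = 44.11 kΩ.
V_wiper = 22.4 × 44.11/(45.12 + 44.11) = 11.1 V.

V ≈ 11.1 V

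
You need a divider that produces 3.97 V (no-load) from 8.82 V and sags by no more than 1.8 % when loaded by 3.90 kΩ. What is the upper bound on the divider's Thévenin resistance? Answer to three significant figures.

R_th ≤ 71.5 Ω

Loading drop = R_th/(R_th + R_L) ≤ 0.0180, so R_th ≤ R_L · ε/(1−ε) = 3.90 kΩ × 0.0180/0.9820 = 71.5 Ω.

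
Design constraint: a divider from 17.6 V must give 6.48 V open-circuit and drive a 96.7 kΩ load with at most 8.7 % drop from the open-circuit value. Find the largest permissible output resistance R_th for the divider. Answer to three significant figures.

Loading drop = R_th/(R_th + R_L) ≤ 0.0870, so R_th ≤ R_L · ε/(1−ε) = 96.7 kΩ × 0.0870/0.9130 = 9.21 kΩ.

R_th ≤ 9.21 kΩ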